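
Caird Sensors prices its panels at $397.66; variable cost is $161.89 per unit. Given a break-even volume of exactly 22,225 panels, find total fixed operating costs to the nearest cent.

Each unit contributes $397.66 − $161.89 = $235.77.
Since BE = FC / CM, FC = 22,225 × $235.77 = $5,239,988.25.

$5,239,988.25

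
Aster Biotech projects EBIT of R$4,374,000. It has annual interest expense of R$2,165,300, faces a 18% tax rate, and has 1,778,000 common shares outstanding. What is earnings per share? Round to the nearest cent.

R$1.02

Pre-tax income = R$4,374,000 − R$2,165,300.00 = R$2,208,700.00.
After tax at 18%: net income = R$2,208,700.00 × 0.82 = R$1,811,134.00.
EPS = R$1,811,134.00 ÷ 1,778,000 = R$1.02.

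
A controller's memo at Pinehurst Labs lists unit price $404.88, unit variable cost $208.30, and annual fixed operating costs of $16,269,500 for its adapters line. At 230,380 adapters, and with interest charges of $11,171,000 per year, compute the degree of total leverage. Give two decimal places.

2.54

At 230,380 units, contribution = 230,380 × $196.58 = $45,288,100.40.
Subtracting fixed costs: EBIT = $45,288,100.40 − $16,269,500 = $29,018,600.40. Interest = $11,171,000.00.
DOL = $45,288,100.40 ÷ $29,018,600.40 = 1.5607; DFL = $29,018,600.40 ÷ $17,847,600.40 = 1.6259.
Combined leverage = 1.5607 × 1.6259 = 2.5375.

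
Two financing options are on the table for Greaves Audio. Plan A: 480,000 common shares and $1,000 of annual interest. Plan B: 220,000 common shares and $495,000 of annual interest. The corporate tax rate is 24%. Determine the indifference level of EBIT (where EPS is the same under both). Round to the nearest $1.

Set EPS_A = EPS_B: (EBIT − $1,000)(1 − 0.24) ÷ 480,000 = (EBIT − $495,000)(1 − 0.24) ÷ 220,000.
Cancelling (1 − t) and cross-multiplying: 220,000·(EBIT − 1,000) = 480,000·(EBIT − 495,000).
EBIT × (480,000 − 220,000) = 495,000 × 480,000 − 1,000 × 220,000 = 237,380,000,000, so EBIT = 237,380,000,000 ÷ 260,000 = 913,000.00.

$913,000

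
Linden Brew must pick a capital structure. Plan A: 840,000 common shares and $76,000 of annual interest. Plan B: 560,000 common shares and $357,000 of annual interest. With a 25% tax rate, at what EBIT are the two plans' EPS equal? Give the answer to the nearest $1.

$919,000

At indifference, (EBIT − 76,000)(1 − t)/840,000 = (EBIT − 357,000)(1 − t)/560,000.
Cancelling (1 − t) and cross-multiplying: 560,000·(EBIT − 76,000) = 840,000·(EBIT − 357,000).
EBIT × (840,000 − 560,000) = 357,000 × 840,000 − 76,000 × 560,000 = 257,320,000,000, so EBIT = 257,320,000,000 ÷ 280,000 = 919,000.00.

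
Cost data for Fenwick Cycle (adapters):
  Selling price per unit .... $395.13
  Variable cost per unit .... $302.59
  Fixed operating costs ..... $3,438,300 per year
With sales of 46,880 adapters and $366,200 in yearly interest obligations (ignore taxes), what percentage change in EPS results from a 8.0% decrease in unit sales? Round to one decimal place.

-65.0%

At 46,880 units, contribution = 46,880 × $92.54 = $4,338,275.20.
Subtracting fixed costs: EBIT = $4,338,275.20 − $3,438,300 = $899,975.20.
After interest of $366,200.00, pre-tax earnings = $533,775.20.
Degree of combined leverage = contribution ÷ (EBIT − I) = $4,338,275.20 ÷ $533,775.20 = 8.1275.
%ΔEPS = DCL × %ΔSales = 8.1275 × -8.0% = -65.0%.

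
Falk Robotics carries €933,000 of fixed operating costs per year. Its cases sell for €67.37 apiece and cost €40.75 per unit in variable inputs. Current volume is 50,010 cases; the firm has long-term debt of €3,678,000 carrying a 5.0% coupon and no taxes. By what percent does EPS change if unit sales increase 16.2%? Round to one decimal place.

+100.6%

Contribution at this volume is 50,010 × €26.62 = €1,331,266.20.
Subtracting fixed costs: EBIT = €1,331,266.20 − €933,000 = €398,266.20.
Interest = €183,900.00, so EBIT − I = €214,366.20.
Degree of combined leverage = contribution ÷ (EBIT − I) = €1,331,266.20 ÷ €214,366.20 = 6.2102.
%ΔEPS = DCL × %ΔSales = 6.2102 × +16.2% = +100.6%.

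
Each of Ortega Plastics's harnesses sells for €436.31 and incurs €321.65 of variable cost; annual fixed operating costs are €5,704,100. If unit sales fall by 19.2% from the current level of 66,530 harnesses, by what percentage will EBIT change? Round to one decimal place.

-76.1%

At 66,530 units, contribution = 66,530 × €114.66 = €7,628,329.80.
EBIT = €7,628,329.80 − €5,704,100 = €1,924,229.80.
So DOL = total CM / EBIT = €7,628,329.80 / €1,924,229.80 = 3.9644.
So EBIT moves 3.9644 × (-19.2%) = -76.1%.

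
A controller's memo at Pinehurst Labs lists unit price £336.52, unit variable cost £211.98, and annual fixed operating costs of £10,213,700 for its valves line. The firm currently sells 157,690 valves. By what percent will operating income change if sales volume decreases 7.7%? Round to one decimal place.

-16.0%

At 157,690 units, contribution = 157,690 × £124.54 = £19,638,712.60.
Subtracting fixed costs: EBIT = £19,638,712.60 − £10,213,700 = £9,425,012.60.
DOL = contribution ÷ EBIT = £19,638,712.60 ÷ £9,425,012.60 = 2.0837.
Operating income changes by 2.0837 × -7.7% = -16.0%.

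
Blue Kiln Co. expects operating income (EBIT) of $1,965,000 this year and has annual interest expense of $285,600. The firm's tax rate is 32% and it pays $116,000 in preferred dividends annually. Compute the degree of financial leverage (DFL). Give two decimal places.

Interest = $285,600.00.
Pre-tax preferred-dividend burden = $116,000 ÷ (1 − 0.32) = $170,588.24.
DFL = EBIT ÷ [EBIT − I − D_p/(1−t)] = $1,965,000 ÷ [$1,965,000 − $285,600.00 − $170,588.24] = $1,965,000 ÷ $1,508,811.76 = 1.3023.

1.30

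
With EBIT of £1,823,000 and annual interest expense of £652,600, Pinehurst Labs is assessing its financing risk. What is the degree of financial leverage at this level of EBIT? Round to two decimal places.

Interest = £652,600.00.
Degree of financial leverage = EBIT / (EBIT − interest) = £1,823,000 / £1,170,400.00 = 1.5576.

1.56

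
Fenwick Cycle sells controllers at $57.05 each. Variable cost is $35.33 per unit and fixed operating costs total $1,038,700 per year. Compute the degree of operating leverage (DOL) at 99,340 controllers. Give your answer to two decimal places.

1.93

Contribution at this volume is 99,340 × $21.72 = $2,157,664.80.
EBIT = $2,157,664.80 − $1,038,700 = $1,118,964.80.
So DOL = total CM / EBIT = $2,157,664.80 / $1,118,964.80 = 1.9283.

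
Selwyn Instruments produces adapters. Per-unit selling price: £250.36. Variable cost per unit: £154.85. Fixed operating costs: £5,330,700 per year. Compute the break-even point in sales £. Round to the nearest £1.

Contribution margin per unit = £250.36 − £154.85 = £95.51, a CM ratio of £95.51 ÷ £250.36 = 0.3815.
Break-even sales = FC ÷ CM ratio = £5,330,700 × £250.36 / £95.51 = £13,973,344.

£13,973,344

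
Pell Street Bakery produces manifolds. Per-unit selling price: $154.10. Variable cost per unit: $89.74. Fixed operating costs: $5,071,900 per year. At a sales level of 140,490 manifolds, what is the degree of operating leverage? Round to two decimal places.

2.28

Total contribution margin = 140,490 × $64.36 = $9,041,936.40.
EBIT = $9,041,936.40 − $5,071,900 = $3,970,036.40.
Degree of operating leverage = $9,041,936.40 / $3,970,036.40 = 2.2775.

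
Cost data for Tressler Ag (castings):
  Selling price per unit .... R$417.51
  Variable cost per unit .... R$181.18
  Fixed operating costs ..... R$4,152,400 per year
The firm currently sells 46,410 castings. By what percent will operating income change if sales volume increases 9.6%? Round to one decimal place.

+15.4%

Contribution at this volume is 46,410 × R$236.33 = R$10,968,075.30.
Operating income = contribution − fixed costs = R$10,968,075.30 − R$4,152,400 = R$6,815,675.30.
So DOL = total CM / EBIT = R$10,968,075.30 / R$6,815,675.30 = 1.6092.
%ΔEBIT = DOL × %ΔSales = 1.6092 × +9.6% = +15.4%.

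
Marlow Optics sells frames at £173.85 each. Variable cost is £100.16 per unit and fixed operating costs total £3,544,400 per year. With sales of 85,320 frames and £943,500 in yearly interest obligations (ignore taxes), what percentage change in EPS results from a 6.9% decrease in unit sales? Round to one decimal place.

At 85,320 units, contribution = 85,320 × £73.69 = £6,287,230.80.
EBIT = £6,287,230.80 − £3,544,400 = £2,742,830.80.
After interest of £943,500.00, pre-tax earnings = £1,799,330.80.
Degree of combined leverage = contribution ÷ (EBIT − I) = £6,287,230.80 ÷ £1,799,330.80 = 3.4942.
EPS therefore changes by 3.4942 × (-6.9%) = -24.1%.

-24.1%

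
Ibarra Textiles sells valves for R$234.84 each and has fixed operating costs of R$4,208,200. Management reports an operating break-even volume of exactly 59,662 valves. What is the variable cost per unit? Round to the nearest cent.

At break-even, FC = Q × (P − VC), so P − VC = R$4,208,200 ÷ 59,662 = R$70.5340.
Hence VC = price − CM = R$234.84 − R$70.5340 = R$164.31.

R$164.31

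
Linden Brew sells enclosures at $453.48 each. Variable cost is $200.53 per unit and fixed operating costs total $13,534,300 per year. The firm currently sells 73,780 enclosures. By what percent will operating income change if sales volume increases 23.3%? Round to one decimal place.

Contribution at this volume is 73,780 × $252.95 = $18,662,651.00.
EBIT = $18,662,651.00 − $13,534,300 = $5,128,351.00.
So DOL = total CM / EBIT = $18,662,651.00 / $5,128,351.00 = 3.6391.
So EBIT moves 3.6391 × (+23.3%) = +84.8%.

+84.8%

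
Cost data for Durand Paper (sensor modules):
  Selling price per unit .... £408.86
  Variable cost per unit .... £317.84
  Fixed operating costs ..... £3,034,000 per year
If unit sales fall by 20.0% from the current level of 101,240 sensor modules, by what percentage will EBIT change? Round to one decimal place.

-29.8%

At 101,240 units, contribution = 101,240 × £91.02 = £9,214,864.80.
Operating income = contribution − fixed costs = £9,214,864.80 − £3,034,000 = £6,180,864.80.
DOL = contribution ÷ EBIT = £9,214,864.80 ÷ £6,180,864.80 = 1.4909.
Operating income changes by 1.4909 × -20.0% = -29.8%.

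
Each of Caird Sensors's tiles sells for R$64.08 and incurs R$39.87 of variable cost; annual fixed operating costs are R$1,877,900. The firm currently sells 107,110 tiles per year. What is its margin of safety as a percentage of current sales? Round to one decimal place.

Unit CM = price − variable cost = R$64.08 − R$39.87 = R$24.21. Break-even units = R$1,877,900 ÷ R$24.21 = 77,567.12; break-even revenue = 77,567.12 × R$64.08 = R$4,970,501.12.
Actual sales revenue = 107,110 × R$64.08 = R$6,863,608.80.
Margin of safety = (R$6,863,608.80 − R$4,970,501.12) ÷ R$6,863,608.80 = 27.6%.

27.6%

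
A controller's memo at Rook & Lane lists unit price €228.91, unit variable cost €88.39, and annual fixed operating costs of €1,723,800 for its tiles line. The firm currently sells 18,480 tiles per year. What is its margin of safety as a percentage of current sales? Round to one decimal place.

33.6%

Unit CM = price − variable cost = €228.91 − €88.39 = €140.52. Break-even units = €1,723,800 ÷ €140.52 = 12,267.29; break-even revenue = 12,267.29 × €228.91 = €2,808,106.02.
Current sales = 18,480 × €228.91 = €4,230,256.80.
Margin of safety = (€4,230,256.80 − €2,808,106.02) ÷ €4,230,256.80 = 33.6%.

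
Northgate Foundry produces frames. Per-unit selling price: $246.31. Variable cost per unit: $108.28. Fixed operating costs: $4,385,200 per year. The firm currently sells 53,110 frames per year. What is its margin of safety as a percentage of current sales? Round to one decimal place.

Each unit contributes $246.31 − $108.28 = $138.03. Break-even units = $4,385,200 ÷ $138.03 = 31,769.91; break-even revenue = 31,769.91 × $246.31 = $7,825,245.32.
Actual sales revenue = 53,110 × $246.31 = $13,081,524.10.
Margin of safety = ($13,081,524.10 − $7,825,245.32) ÷ $13,081,524.10 = 40.2%.

40.2%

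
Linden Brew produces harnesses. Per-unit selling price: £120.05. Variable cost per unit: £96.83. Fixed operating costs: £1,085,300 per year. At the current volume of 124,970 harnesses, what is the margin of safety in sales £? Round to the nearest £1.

£9,391,526

Each unit contributes £120.05 − £96.83 = £23.22. Break-even units = £1,085,300 ÷ £23.22 = 46,739.88; break-even revenue = 46,739.88 × £120.05 = £5,611,122.52.
Current sales = 124,970 × £120.05 = £15,002,648.50.
Margin of safety = £15,002,648.50 − £5,611,122.52 = £9,391,526.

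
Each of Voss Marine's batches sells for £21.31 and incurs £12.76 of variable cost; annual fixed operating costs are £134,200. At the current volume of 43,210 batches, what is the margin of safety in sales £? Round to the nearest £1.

Contribution margin per unit = £21.31 − £12.76 = £8.55. Break-even units = £134,200 ÷ £8.55 = 15,695.91; break-even revenue = 15,695.91 × £21.31 = £334,479.77.
Actual sales revenue = 43,210 × £21.31 = £920,805.10.
Margin of safety = £920,805.10 − £334,479.77 = £586,325.

£586,325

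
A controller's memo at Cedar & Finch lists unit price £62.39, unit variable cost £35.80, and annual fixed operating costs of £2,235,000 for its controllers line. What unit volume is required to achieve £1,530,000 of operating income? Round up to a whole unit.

Contribution margin per unit = £62.39 − £35.80 = £26.59.
Need Q such that Q × £26.59 − £2,235,000 = £1,530,000, i.e. Q = £3,765,000 / £26.59 = 141,594.58 → 141,595.

141,595 controllers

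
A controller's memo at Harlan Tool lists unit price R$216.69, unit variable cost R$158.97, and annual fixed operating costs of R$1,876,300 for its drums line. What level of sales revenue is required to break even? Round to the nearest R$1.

CM per unit = R$216.69 − R$158.97 = R$57.72; CM ratio = R$57.72 / R$216.69 = 0.2664.
Break-even sales = FC ÷ CM ratio = R$1,876,300 × R$216.69 / R$57.72 = R$7,043,927.

R$7,043,927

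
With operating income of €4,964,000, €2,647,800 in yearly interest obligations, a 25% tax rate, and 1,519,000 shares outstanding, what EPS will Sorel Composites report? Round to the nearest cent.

Interest = €2,647,800.00, so EBT = €4,964,000 − €2,647,800.00 = €2,316,200.00.
After tax at 25%: net income = €2,316,200.00 × 0.75 = €1,737,150.00.
Per share: €1,737,150.00 / 1,519,000 shares = €1.14.

€1.14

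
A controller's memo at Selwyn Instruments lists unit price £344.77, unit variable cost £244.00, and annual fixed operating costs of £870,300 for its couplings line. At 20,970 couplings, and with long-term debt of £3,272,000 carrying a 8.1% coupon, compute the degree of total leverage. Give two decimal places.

At 20,970 units, contribution = 20,970 × £100.77 = £2,113,146.90.
Subtracting fixed costs: EBIT = £2,113,146.90 − £870,300 = £1,242,846.90. Interest = £265,032.00.
DOL = £2,113,146.90 ÷ £1,242,846.90 = 1.7002; DFL = £1,242,846.90 ÷ £977,814.90 = 1.2710.
DCL = DOL × DFL = 1.7002 × 1.2710 = 2.1610.

2.16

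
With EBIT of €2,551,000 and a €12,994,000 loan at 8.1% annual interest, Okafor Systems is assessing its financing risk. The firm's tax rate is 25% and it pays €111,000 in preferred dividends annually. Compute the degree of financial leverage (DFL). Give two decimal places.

1.89

Interest = €1,052,514.00.
Pre-tax preferred-dividend burden = €111,000 ÷ (1 − 0.25) = €148,000.00.
DFL = EBIT ÷ [EBIT − I − D_p/(1−t)] = €2,551,000 ÷ [€2,551,000 − €1,052,514.00 − €148,000.00] = €2,551,000 ÷ €1,350,486.00 = 1.8889.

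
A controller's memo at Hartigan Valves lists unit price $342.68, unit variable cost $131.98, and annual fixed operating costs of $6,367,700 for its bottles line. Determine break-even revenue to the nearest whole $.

Contribution margin per unit = $342.68 − $131.98 = $210.70, a CM ratio of $210.70 ÷ $342.68 = 0.6149.
Break-even revenue = fixed costs × price ÷ CM = $6,367,700 × $342.68 ÷ $210.70 = $10,356,352.

$10,356,352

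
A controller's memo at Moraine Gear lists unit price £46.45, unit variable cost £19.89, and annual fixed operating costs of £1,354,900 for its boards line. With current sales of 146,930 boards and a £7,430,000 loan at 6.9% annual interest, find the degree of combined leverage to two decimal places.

At 146,930 units, contribution = 146,930 × £26.56 = £3,902,460.80.
EBIT = £3,902,460.80 − £1,354,900 = £2,547,560.80. Interest = £512,670.00.
DOL = £3,902,460.80 ÷ £2,547,560.80 = 1.5318; DFL = £2,547,560.80 ÷ £2,034,890.80 = 1.2519.
DCL = DOL × DFL = 1.5318 × 1.2519 = 1.9177.

1.92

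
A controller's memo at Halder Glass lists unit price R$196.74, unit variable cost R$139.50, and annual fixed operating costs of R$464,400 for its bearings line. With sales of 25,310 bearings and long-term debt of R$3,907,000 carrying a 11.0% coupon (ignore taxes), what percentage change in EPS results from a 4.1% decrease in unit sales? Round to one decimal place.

-10.7%

Total contribution margin = 25,310 × R$57.24 = R$1,448,744.40.
Operating income = contribution − fixed costs = R$1,448,744.40 − R$464,400 = R$984,344.40.
Interest = R$429,770.00, so EBIT − I = R$554,574.40.
DCL = total CM / (EBIT − I) = R$1,448,744.40 / R$554,574.40 = 2.6124.
EPS therefore changes by 2.6124 × (-4.1%) = -10.7%.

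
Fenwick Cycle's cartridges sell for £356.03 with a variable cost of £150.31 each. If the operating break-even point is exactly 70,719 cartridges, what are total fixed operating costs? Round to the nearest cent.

£14,548,312.68

Contribution margin per unit = £356.03 − £150.31 = £205.72.
Since BE = FC / CM, FC = 70,719 × £205.72 = £14,548,312.68.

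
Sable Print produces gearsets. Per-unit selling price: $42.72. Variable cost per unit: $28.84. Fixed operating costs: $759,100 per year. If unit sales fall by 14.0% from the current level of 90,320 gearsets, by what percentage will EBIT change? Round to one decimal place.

Total contribution margin = 90,320 × $13.88 = $1,253,641.60.
EBIT = $1,253,641.60 − $759,100 = $494,541.60.
So DOL = total CM / EBIT = $1,253,641.60 / $494,541.60 = 2.5350.
So EBIT moves 2.5350 × (-14.0%) = -35.5%.

-35.5%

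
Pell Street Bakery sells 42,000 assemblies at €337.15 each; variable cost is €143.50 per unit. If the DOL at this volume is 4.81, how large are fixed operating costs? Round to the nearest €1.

At 42,000 units, contribution = 42,000 × €193.65 = €8,133,300.00.
DOL = contribution / EBIT, so EBIT = €8,133,300.00 / 4.81 = €1,690,914.76.
Fixed costs = CM − EBIT = €8,133,300.00 − €1,690,914.76 = €6,442,385.

€6,442,385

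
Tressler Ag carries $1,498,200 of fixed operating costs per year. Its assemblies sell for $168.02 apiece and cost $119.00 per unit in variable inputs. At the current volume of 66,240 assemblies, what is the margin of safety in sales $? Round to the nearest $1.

$5,994,444

Unit CM = price − variable cost = $168.02 − $119.00 = $49.02. Break-even units = $1,498,200 ÷ $49.02 = 30,563.04; break-even revenue = 30,563.04 × $168.02 = $5,135,201.22.
Current sales = 66,240 × $168.02 = $11,129,644.80.
Margin of safety = $11,129,644.80 − $5,135,201.22 = $5,994,444.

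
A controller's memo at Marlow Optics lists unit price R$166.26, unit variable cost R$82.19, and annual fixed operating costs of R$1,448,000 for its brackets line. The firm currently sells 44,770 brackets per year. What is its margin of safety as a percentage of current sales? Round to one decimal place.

61.5%

Unit CM = price − variable cost = R$166.26 − R$82.19 = R$84.07. Break-even units = R$1,448,000 ÷ R$84.07 = 17,223.74; break-even revenue = 17,223.74 × R$166.26 = R$2,863,619.36.
Actual sales revenue = 44,770 × R$166.26 = R$7,443,460.20.
Margin of safety = (R$7,443,460.20 − R$2,863,619.36) ÷ R$7,443,460.20 = 61.5%.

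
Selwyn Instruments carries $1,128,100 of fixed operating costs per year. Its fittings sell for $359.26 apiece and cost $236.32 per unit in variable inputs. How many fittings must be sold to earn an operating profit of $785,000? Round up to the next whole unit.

Unit CM = price − variable cost = $359.26 − $236.32 = $122.94.
Required volume = (fixed costs + target profit) ÷ CM = ($1,128,100 + $785,000) ÷ $122.94 = 15,561.25, so 15,562 fittings.

15,562 fittings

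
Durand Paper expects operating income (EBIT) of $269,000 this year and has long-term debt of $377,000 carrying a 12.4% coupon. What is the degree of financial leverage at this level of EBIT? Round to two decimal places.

Annual interest charges come to $46,748.00.
DFL = EBIT ÷ (EBIT − I) = $269,000 ÷ ($269,000 − $46,748.00) = $269,000 ÷ $222,252.00 = 1.2103.

1.21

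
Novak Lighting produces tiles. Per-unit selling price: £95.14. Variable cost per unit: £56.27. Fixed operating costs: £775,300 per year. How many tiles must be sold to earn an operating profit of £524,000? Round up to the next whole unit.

33,427 tiles

Contribution margin per unit = £95.14 − £56.27 = £38.87.
Need Q such that Q × £38.87 − £775,300 = £524,000, i.e. Q = £1,299,300 / £38.87 = 33,426.81 → 33,427.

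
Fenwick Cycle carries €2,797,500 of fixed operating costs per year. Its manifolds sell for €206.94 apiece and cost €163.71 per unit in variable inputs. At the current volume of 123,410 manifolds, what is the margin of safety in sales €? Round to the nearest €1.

Contribution margin per unit = €206.94 − €163.71 = €43.23. Break-even units = €2,797,500 ÷ €43.23 = 64,712.01; break-even revenue = 64,712.01 × €206.94 = €13,391,502.43.
Current sales = 123,410 × €206.94 = €25,538,465.40.
Margin of safety = €25,538,465.40 − €13,391,502.43 = €12,146,963.

€12,146,963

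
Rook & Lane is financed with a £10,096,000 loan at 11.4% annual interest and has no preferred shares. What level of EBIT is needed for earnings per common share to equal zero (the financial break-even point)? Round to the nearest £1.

£1,150,944

Annual interest = 11.4% × £10,096,000 = £1,150,944.00.
With no preferred dividends, EPS = 0 when EBIT exactly covers interest, so the financial break-even EBIT is £1,150,944.00.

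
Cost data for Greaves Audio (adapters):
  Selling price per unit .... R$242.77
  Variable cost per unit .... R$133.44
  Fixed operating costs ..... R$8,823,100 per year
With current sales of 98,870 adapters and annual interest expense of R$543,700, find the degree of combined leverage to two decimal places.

At 98,870 units, contribution = 98,870 × R$109.33 = R$10,809,457.10.
Operating income = contribution − fixed costs = R$10,809,457.10 − R$8,823,100 = R$1,986,357.10. Interest = R$543,700.00.
DOL = R$10,809,457.10 ÷ R$1,986,357.10 = 5.4418; DFL = R$1,986,357.10 ÷ R$1,442,657.10 = 1.3769.
Combined leverage = 5.4418 × 1.3769 = 7.4928.

7.49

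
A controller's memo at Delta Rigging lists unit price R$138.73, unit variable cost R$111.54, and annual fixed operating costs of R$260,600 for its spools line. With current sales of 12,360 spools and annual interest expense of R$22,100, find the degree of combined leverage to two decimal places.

Contribution at this volume is 12,360 × R$27.19 = R$336,068.40.
Operating income = contribution − fixed costs = R$336,068.40 − R$260,600 = R$75,468.40. Interest = R$22,100.00, so EBIT − I = R$53,368.40.
DCL = contribution ÷ (EBIT − I) = R$336,068.40 ÷ R$53,368.40 = 6.2971.

6.30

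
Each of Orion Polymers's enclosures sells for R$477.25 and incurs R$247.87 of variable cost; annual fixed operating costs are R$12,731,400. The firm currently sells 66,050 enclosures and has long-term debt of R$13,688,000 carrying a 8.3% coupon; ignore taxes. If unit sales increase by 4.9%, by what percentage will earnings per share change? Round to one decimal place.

Total contribution margin = 66,050 × R$229.38 = R$15,150,549.00.
Subtracting fixed costs: EBIT = R$15,150,549.00 − R$12,731,400 = R$2,419,149.00.
After interest of R$1,136,104.00, pre-tax earnings = R$1,283,045.00.
DCL = total CM / (EBIT − I) = R$15,150,549.00 / R$1,283,045.00 = 11.8083.
%ΔEPS = DCL × %ΔSales = 11.8083 × +4.9% = +57.9%.

+57.9%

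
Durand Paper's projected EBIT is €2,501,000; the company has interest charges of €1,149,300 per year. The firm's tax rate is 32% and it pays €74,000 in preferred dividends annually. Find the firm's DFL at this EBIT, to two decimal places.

Interest = €1,149,300.00.
Pre-tax preferred-dividend burden = €74,000 ÷ (1 − 0.32) = €108,823.53.
DFL = EBIT ÷ [EBIT − I − D_p/(1−t)] = €2,501,000 ÷ [€2,501,000 − €1,149,300.00 − €108,823.53] = €2,501,000 ÷ €1,242,876.47 = 2.0123.

2.01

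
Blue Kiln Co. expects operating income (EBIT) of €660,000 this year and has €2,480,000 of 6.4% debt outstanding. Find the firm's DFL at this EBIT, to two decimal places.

Annual interest charges come to €158,720.00.
Degree of financial leverage = EBIT / (EBIT − interest) = €660,000 / €501,280.00 = 1.3166.

1.32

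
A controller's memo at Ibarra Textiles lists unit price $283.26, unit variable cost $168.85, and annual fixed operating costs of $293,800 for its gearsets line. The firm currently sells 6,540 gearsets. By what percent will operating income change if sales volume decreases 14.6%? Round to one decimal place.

-24.0%

Contribution at this volume is 6,540 × $114.41 = $748,241.40.
Operating income = contribution − fixed costs = $748,241.40 − $293,800 = $454,441.40.
DOL = contribution ÷ EBIT = $748,241.40 ÷ $454,441.40 = 1.6465.
%ΔEBIT = DOL × %ΔSales = 1.6465 × -14.6% = -24.0%.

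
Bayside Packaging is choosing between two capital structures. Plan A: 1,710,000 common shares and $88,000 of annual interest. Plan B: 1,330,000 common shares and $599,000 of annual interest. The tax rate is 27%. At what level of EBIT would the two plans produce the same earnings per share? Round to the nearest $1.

At indifference, (EBIT − 88,000)(1 − t)/1,710,000 = (EBIT − 599,000)(1 − t)/1,330,000.
Cancelling (1 − t) and cross-multiplying: 1,330,000·(EBIT − 88,000) = 1,710,000·(EBIT − 599,000).
Solving, EBIT = (599,000·1,710,000 − 88,000·1,330,000) / (1,710,000 − 1,330,000) = 907,250,000,000 / 380,000 = 2,387,500.00.

$2,387,500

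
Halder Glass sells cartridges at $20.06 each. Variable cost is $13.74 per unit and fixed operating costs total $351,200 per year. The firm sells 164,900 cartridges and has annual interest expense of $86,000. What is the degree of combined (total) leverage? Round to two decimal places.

1.72

Total contribution margin = 164,900 × $6.32 = $1,042,168.00.
EBIT = $1,042,168.00 − $351,200 = $690,968.00. Interest = $86,000.00, so EBIT − I = $604,968.00.
Degree of total leverage = total CM / (EBIT − interest) = $1,042,168.00 / $604,968.00 = 1.7227.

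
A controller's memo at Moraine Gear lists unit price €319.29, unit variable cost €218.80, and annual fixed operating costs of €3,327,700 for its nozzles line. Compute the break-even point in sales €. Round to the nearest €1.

€10,573,205

Contribution margin per unit = €319.29 − €218.80 = €100.49, a CM ratio of €100.49 ÷ €319.29 = 0.3147.
Break-even sales = FC ÷ CM ratio = €3,327,700 × €319.29 / €100.49 = €10,573,205.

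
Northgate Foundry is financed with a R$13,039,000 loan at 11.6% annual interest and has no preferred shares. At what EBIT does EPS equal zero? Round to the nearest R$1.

Annual interest = 11.6% × R$13,039,000 = R$1,512,524.00.
With no preferred dividends, EPS = 0 when EBIT exactly covers interest, so the financial break-even EBIT is R$1,512,524.00.

R$1,512,524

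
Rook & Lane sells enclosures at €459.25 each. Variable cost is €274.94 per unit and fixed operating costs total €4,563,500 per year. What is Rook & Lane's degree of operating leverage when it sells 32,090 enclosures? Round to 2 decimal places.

4.38

At 32,090 units, contribution = 32,090 × €184.31 = €5,914,507.90.
Operating income = contribution − fixed costs = €5,914,507.90 − €4,563,500 = €1,351,007.90.
So DOL = total CM / EBIT = €5,914,507.90 / €1,351,007.90 = 4.3778.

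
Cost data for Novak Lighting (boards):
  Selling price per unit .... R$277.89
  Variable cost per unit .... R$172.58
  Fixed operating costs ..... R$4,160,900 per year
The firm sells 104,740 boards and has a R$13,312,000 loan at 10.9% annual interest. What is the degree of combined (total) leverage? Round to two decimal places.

At 104,740 units, contribution = 104,740 × R$105.31 = R$11,030,169.40.
EBIT = R$11,030,169.40 − R$4,160,900 = R$6,869,269.40. Interest = R$1,451,008.00, so EBIT − I = R$5,418,261.40.
DCL = contribution ÷ (EBIT − I) = R$11,030,169.40 ÷ R$5,418,261.40 = 2.0357.

2.04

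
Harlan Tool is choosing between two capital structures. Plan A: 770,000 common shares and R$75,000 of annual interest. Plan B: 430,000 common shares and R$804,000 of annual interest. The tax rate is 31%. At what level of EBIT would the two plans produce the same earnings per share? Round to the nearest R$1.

R$1,725,971

At indifference, (EBIT − 75,000)(1 − t)/770,000 = (EBIT − 804,000)(1 − t)/430,000.
The (1 − t) factor cancels: (EBIT − 75,000) × 430,000 = (EBIT − 804,000) × 770,000.
Solving, EBIT = (804,000·770,000 − 75,000·430,000) / (770,000 − 430,000) = 586,830,000,000 / 340,000 = 1,725,970.59.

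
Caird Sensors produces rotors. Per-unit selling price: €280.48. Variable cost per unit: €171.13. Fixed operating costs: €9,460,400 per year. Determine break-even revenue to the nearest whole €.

€24,265,688

Contribution margin per unit = €280.48 − €171.13 = €109.35, a CM ratio of €109.35 ÷ €280.48 = 0.3899.
Break-even revenue = fixed costs × price ÷ CM = €9,460,400 × €280.48 ÷ €109.35 = €24,265,688.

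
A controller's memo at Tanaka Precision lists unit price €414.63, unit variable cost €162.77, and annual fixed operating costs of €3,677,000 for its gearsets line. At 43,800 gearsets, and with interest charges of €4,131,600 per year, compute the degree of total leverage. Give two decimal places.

At 43,800 units, contribution = 43,800 × €251.86 = €11,031,468.00.
Operating income = contribution − fixed costs = €11,031,468.00 − €3,677,000 = €7,354,468.00. Interest = €4,131,600.00.
DOL = €11,031,468.00 ÷ €7,354,468.00 = 1.5000; DFL = €7,354,468.00 ÷ €3,222,868.00 = 2.2820.
Combined leverage = 1.5000 × 2.2820 = 3.4230.

3.42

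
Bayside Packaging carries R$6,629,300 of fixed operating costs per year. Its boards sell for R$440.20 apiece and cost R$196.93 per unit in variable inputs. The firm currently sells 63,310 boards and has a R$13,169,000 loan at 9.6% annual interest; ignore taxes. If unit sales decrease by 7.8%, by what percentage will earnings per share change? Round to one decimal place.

-16.0%

Total contribution margin = 63,310 × R$243.27 = R$15,401,423.70.
EBIT = R$15,401,423.70 − R$6,629,300 = R$8,772,123.70.
Interest = R$1,264,224.00, so EBIT − I = R$7,507,899.70.
DCL = total CM / (EBIT − I) = R$15,401,423.70 / R$7,507,899.70 = 2.0514.
%ΔEPS = DCL × %ΔSales = 2.0514 × -7.8% = -16.0%.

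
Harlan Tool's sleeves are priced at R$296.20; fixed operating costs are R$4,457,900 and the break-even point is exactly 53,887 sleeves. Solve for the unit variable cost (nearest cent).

R$213.47

At break-even, FC = Q × (P − VC), so P − VC = R$4,457,900 ÷ 53,887 = R$82.7268.
Variable cost per unit = R$296.20 − R$82.7268 = R$213.47.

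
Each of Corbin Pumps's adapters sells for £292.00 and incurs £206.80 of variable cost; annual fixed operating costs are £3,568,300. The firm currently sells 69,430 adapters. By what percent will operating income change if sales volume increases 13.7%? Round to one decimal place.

At 69,430 units, contribution = 69,430 × £85.20 = £5,915,436.00.
Subtracting fixed costs: EBIT = £5,915,436.00 − £3,568,300 = £2,347,136.00.
So DOL = total CM / EBIT = £5,915,436.00 / £2,347,136.00 = 2.5203.
%ΔEBIT = DOL × %ΔSales = 2.5203 × +13.7% = +34.5%.

+34.5%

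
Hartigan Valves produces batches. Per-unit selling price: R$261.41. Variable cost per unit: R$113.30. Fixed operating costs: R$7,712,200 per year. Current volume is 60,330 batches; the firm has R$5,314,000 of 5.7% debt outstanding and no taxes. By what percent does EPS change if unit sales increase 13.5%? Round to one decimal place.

Contribution at this volume is 60,330 × R$148.11 = R$8,935,476.30.
Subtracting fixed costs: EBIT = R$8,935,476.30 − R$7,712,200 = R$1,223,276.30.
After interest of R$302,898.00, pre-tax earnings = R$920,378.30.
Degree of combined leverage = contribution ÷ (EBIT − I) = R$8,935,476.30 ÷ R$920,378.30 = 9.7085.
EPS therefore changes by 9.7085 × (+13.5%) = +131.1%.

+131.1%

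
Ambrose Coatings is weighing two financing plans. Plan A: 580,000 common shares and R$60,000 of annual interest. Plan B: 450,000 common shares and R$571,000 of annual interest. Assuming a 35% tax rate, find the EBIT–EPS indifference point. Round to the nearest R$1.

At indifference, (EBIT − 60,000)(1 − t)/580,000 = (EBIT − 571,000)(1 − t)/450,000.
Cancelling (1 − t) and cross-multiplying: 450,000·(EBIT − 60,000) = 580,000·(EBIT − 571,000).
Solving, EBIT = (571,000·580,000 − 60,000·450,000) / (580,000 − 450,000) = 304,180,000,000 / 130,000 = 2,339,846.15.

R$2,339,846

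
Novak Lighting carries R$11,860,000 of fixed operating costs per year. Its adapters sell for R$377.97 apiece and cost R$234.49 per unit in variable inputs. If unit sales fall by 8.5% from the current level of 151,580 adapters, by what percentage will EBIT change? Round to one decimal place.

-18.7%

Contribution at this volume is 151,580 × R$143.48 = R$21,748,698.40.
Subtracting fixed costs: EBIT = R$21,748,698.40 − R$11,860,000 = R$9,888,698.40.
So DOL = total CM / EBIT = R$21,748,698.40 / R$9,888,698.40 = 2.1993.
%ΔEBIT = DOL × %ΔSales = 2.1993 × -8.5% = -18.7%.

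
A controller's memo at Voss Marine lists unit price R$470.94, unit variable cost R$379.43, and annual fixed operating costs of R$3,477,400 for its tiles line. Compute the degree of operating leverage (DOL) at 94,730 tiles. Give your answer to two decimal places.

Contribution at this volume is 94,730 × R$91.51 = R$8,668,742.30.
Subtracting fixed costs: EBIT = R$8,668,742.30 − R$3,477,400 = R$5,191,342.30.
So DOL = total CM / EBIT = R$8,668,742.30 / R$5,191,342.30 = 1.6698.

1.67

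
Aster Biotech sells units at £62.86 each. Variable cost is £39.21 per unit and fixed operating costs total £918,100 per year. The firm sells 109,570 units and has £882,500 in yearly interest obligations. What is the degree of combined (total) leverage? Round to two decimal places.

At 109,570 units, contribution = 109,570 × £23.65 = £2,591,330.50.
Subtracting fixed costs: EBIT = £2,591,330.50 − £918,100 = £1,673,230.50. Interest = £882,500.00, so EBIT − I = £790,730.50.
Degree of total leverage = total CM / (EBIT − interest) = £2,591,330.50 / £790,730.50 = 3.2771.

3.28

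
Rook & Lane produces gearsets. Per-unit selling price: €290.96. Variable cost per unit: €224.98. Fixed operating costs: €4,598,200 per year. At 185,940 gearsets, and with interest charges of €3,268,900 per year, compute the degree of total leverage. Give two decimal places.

Total contribution margin = 185,940 × €65.98 = €12,268,321.20.
Operating income = contribution − fixed costs = €12,268,321.20 − €4,598,200 = €7,670,121.20. Interest = €3,268,900.00.
DOL = €12,268,321.20 ÷ €7,670,121.20 = 1.5995; DFL = €7,670,121.20 ÷ €4,401,221.20 = 1.7427.
DCL = DOL × DFL = 1.5995 × 1.7427 = 2.7874.

2.79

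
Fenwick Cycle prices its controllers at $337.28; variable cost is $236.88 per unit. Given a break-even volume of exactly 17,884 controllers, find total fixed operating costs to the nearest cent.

Unit CM = price − variable cost = $337.28 − $236.88 = $100.40.
Fixed costs = break-even units × CM = 17,884 × $100.40 = $1,795,553.60.

$1,795,553.60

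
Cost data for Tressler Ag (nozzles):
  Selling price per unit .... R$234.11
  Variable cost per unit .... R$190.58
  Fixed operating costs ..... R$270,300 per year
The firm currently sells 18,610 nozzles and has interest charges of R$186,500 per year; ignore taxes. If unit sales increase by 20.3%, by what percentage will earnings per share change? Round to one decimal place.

Total contribution margin = 18,610 × R$43.53 = R$810,093.30.
Subtracting fixed costs: EBIT = R$810,093.30 − R$270,300 = R$539,793.30.
After interest of R$186,500.00, pre-tax earnings = R$353,293.30.
Degree of combined leverage = contribution ÷ (EBIT − I) = R$810,093.30 ÷ R$353,293.30 = 2.2930.
EPS therefore changes by 2.2930 × (+20.3%) = +46.5%.

+46.5%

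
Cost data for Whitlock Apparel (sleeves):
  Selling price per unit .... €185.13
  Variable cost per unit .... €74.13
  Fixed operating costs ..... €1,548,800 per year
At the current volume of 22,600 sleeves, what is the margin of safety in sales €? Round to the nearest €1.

Contribution margin per unit = €185.13 − €74.13 = €111.00. Break-even units = €1,548,800 ÷ €111.00 = 13,953.15; break-even revenue = 13,953.15 × €185.13 = €2,583,147.24.
Current sales = 22,600 × €185.13 = €4,183,938.00.
Margin of safety = €4,183,938.00 − €2,583,147.24 = €1,600,791.

€1,600,791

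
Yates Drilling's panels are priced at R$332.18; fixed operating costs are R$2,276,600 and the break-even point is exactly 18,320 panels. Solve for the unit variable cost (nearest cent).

R$207.91

At break-even, FC = Q × (P − VC), so P − VC = R$2,276,600 ÷ 18,320 = R$124.2686.
Variable cost per unit = R$332.18 − R$124.2686 = R$207.91.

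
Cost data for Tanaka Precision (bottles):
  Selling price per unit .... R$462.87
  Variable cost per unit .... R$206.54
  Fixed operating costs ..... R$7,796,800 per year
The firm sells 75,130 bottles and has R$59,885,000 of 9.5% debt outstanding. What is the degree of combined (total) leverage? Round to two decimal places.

At 75,130 units, contribution = 75,130 × R$256.33 = R$19,258,072.90.
EBIT = R$19,258,072.90 − R$7,796,800 = R$11,461,272.90. Interest = R$5,689,075.00.
DOL = R$19,258,072.90 ÷ R$11,461,272.90 = 1.6803; DFL = R$11,461,272.90 ÷ R$5,772,197.90 = 1.9856.
DCL = DOL × DFL = 1.6803 × 1.9856 = 3.3364.

3.34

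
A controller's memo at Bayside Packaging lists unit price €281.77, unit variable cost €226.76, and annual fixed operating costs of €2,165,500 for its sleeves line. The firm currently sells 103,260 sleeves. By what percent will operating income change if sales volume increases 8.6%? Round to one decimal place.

+13.9%

At 103,260 units, contribution = 103,260 × €55.01 = €5,680,332.60.
EBIT = €5,680,332.60 − €2,165,500 = €3,514,832.60.
Degree of operating leverage = €5,680,332.60 / €3,514,832.60 = 1.6161.
%ΔEBIT = DOL × %ΔSales = 1.6161 × +8.6% = +13.9%.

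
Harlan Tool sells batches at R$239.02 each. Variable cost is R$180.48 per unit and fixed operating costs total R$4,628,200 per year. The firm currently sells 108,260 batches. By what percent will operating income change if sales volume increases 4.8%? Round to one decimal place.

At 108,260 units, contribution = 108,260 × R$58.54 = R$6,337,540.40.
EBIT = R$6,337,540.40 − R$4,628,200 = R$1,709,340.40.
So DOL = total CM / EBIT = R$6,337,540.40 / R$1,709,340.40 = 3.7076.
So EBIT moves 3.7076 × (+4.8%) = +17.8%.

+17.8%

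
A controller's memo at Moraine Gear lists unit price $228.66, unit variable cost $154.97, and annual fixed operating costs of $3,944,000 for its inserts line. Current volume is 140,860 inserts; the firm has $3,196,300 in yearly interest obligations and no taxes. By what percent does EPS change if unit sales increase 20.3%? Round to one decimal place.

Total contribution margin = 140,860 × $73.69 = $10,379,973.40.
Operating income = contribution − fixed costs = $10,379,973.40 − $3,944,000 = $6,435,973.40.
After interest of $3,196,300.00, pre-tax earnings = $3,239,673.40.
DCL = total CM / (EBIT − I) = $10,379,973.40 / $3,239,673.40 = 3.2040.
EPS therefore changes by 3.2040 × (+20.3%) = +65.0%.

+65.0%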